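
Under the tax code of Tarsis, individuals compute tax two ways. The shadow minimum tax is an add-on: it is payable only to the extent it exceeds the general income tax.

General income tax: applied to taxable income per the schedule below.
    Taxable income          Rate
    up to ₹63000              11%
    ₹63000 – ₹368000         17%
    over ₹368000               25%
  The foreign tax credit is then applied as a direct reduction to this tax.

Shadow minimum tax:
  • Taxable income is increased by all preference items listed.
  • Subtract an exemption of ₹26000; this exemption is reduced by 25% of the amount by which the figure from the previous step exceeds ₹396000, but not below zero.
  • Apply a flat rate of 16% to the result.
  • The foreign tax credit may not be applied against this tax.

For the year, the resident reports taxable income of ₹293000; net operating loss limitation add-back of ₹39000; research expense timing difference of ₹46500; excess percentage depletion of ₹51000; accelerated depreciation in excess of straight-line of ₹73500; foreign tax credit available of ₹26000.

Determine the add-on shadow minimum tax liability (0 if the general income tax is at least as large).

General income tax:
  ₹63000 × 11% = ₹6930
  ₹230000 × 17% = ₹39100
  → ₹46030
  Less foreign tax credit ₹26000 → ₹20030

Shadow minimum tax:
  Adjusted income: ₹293000 + ₹39000 + ₹46500 + ₹51000 + ₹73500 = ₹503000
  Exemption: 25% × (₹503000 − ₹396000) = ₹26750 ≥ ₹26000, so the exemption is fully phased out
  Base: ₹503000 − ₹0 = ₹503000
  ₹503000 × 16% = ₹80480

Excess of shadow minimum tax over general income tax: ₹80480 − ₹20030 = ₹60450.

₹60450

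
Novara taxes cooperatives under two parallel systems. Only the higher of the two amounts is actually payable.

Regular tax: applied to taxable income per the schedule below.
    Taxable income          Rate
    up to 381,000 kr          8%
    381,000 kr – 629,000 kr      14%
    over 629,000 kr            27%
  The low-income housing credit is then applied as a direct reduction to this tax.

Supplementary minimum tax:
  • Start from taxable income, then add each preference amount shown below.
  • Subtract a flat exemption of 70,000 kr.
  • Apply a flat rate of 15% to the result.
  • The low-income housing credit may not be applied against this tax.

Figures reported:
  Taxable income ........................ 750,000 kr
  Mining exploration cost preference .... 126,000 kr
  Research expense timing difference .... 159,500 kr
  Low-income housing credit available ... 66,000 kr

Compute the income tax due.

144,825 kr

Supplementary minimum tax:
  Adjusted income: 750,000 kr + 126,000 kr + 159,500 kr = 1,035,500 kr
  Less exemption 70,000 kr → base 965,500 kr
  965,500 kr × 15% = 144,825 kr

Regular tax:
  381,000 kr × 8% = 30,480 kr
  248,000 kr × 14% = 34,720 kr
  121,000 kr × 27% = 32,670 kr
  → 97,870 kr
  Less low-income housing credit 66,000 kr → 31,870 kr

144,825 kr > 31,870 kr, so the supplementary minimum tax is the binding amount.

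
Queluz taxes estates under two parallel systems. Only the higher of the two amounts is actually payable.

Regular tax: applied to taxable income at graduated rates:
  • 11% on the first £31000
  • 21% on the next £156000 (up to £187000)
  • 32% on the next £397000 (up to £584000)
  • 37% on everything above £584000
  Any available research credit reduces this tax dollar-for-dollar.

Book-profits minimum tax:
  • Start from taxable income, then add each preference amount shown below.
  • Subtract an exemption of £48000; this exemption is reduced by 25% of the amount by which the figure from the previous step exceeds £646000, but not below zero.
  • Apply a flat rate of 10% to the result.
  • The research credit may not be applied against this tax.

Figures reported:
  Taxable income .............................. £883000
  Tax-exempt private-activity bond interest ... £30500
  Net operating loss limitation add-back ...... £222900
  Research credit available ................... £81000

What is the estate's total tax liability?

£192840

Regular tax:
  £31000 × 11% = £3410
  £156000 × 21% = £32760
  £397000 × 32% = £127040
  £299000 × 37% = £110630
  → £273840
  Less research credit £81000 → £192840

Book-profits minimum tax:
  Adjusted income: £883000 + £30500 + £222900 = £1136400
  Exemption: 25% × (£1136400 − £646000) = £122600 ≥ £48000, so the exemption is fully phased out
  Base: £1136400 − £0 = £1136400
  £1136400 × 10% = £113640

£192840 > £113640, so the regular tax governs.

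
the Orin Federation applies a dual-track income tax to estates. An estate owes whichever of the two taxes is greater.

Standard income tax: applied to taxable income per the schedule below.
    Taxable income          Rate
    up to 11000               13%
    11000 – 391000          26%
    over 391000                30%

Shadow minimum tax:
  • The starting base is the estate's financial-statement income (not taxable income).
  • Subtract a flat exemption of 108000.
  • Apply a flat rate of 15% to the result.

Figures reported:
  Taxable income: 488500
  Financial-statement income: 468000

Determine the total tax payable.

Standard income tax:
  11000 × 13% = 1430
  380000 × 26% = 98800
  97500 × 30% = 29250
  → 129480

Shadow minimum tax:
  Base (financial-statement income): 468000
  Less exemption 108000 → base 360000
  360000 × 15% = 54000

129480 > 54000, so the standard income tax governs.

129480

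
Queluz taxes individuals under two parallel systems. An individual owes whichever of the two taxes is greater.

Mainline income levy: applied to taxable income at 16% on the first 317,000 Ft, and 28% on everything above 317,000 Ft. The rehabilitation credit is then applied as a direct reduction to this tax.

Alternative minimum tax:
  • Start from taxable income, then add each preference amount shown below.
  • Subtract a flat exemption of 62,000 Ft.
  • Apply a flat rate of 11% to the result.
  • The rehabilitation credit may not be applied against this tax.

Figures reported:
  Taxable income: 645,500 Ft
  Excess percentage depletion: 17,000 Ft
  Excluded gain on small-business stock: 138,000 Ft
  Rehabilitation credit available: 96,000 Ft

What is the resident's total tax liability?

Mainline income levy:
  317,000 Ft × 16% = 50,720 Ft
  328,500 Ft × 28% = 91,980 Ft
  → 142,700 Ft
  Less rehabilitation credit 96,000 Ft → 46,700 Ft

Alternative minimum tax:
  Adjusted income: 645,500 Ft + 17,000 Ft + 138,000 Ft = 800,500 Ft
  Less exemption 62,000 Ft → base 738,500 Ft
  738,500 Ft × 11% = 81,235 Ft

81,235 Ft > 46,700 Ft, so the alternative minimum tax is the binding amount.

81,235 Ft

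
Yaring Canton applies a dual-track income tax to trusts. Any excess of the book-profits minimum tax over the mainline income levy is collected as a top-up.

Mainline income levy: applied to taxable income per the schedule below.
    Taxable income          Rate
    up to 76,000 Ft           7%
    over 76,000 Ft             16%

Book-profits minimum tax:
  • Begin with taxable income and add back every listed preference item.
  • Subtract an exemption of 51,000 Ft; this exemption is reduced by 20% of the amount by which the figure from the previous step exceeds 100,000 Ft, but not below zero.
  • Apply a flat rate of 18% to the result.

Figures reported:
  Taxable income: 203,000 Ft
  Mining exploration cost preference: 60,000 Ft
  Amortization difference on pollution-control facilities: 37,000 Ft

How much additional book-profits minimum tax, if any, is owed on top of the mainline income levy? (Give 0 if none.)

Book-profits minimum tax:
  Adjusted income: 203,000 Ft + 60,000 Ft + 37,000 Ft = 300,000 Ft
  Exemption: 51,000 Ft − 20% × (300,000 Ft − 100,000 Ft) = 51,000 Ft − 40,000 Ft = 11,000 Ft
  Base: 300,000 Ft − 11,000 Ft = 289,000 Ft
  289,000 Ft × 18% = 52,020 Ft

Mainline income levy:
  76,000 Ft × 7% = 5,320 Ft
  127,000 Ft × 16% = 20,320 Ft
  → 25,640 Ft

Excess of book-profits minimum tax over mainline income levy: 52,020 Ft − 25,640 Ft = 26,380 Ft.

26,380 Ft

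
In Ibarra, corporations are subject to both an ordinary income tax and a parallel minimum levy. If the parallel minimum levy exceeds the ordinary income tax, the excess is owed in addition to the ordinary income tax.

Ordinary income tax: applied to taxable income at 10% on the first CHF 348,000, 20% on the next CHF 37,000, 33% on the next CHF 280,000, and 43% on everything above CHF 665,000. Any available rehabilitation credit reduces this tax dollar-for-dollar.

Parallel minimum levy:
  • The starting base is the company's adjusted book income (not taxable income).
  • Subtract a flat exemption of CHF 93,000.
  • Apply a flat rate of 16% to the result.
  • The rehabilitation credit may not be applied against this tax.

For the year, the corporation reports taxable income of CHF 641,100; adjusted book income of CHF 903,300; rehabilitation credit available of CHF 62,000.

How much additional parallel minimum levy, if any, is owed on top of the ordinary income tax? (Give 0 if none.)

CHF 64,935

Parallel minimum levy:
  Base (adjusted book income): CHF 903,300
  Less exemption CHF 93,000 → base CHF 810,300
  CHF 810,300 × 16% = CHF 129,648

Ordinary income tax:
  CHF 348,000 × 10% = CHF 34,800
  CHF 37,000 × 20% = CHF 7,400
  CHF 256,100 × 33% = CHF 84,513
  → CHF 126,713
  Less rehabilitation credit CHF 62,000 → CHF 64,713

Excess of parallel minimum levy over ordinary income tax: CHF 129,648 − CHF 64,713 = CHF 64,935.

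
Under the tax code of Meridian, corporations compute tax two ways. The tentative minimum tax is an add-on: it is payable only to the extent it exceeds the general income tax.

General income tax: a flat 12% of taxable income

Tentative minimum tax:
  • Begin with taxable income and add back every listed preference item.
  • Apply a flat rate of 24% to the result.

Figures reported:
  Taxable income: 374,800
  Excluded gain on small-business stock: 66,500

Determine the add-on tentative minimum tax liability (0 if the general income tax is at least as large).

60,936

Tentative minimum tax:
  Adjusted income: 374,800 + 66,500 = 441,300
  441,300 × 24% = 105,912

General income tax:
  374,800 × 12% = 44,976

Excess of tentative minimum tax over general income tax: 105,912 − 44,976 = 60,936.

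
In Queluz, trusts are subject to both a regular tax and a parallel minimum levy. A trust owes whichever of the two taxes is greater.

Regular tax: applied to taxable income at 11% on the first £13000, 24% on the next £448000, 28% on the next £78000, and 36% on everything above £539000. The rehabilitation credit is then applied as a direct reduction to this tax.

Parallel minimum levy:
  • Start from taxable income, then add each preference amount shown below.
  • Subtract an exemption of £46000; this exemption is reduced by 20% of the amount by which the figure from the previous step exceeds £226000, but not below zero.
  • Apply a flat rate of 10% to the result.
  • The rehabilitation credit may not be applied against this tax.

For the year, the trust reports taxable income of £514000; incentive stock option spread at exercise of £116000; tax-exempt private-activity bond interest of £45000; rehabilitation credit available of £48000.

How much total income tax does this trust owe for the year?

Parallel minimum levy:
  Adjusted income: £514000 + £116000 + £45000 = £675000
  Exemption: 20% × (£675000 − £226000) = £89800 ≥ £46000, so the exemption is fully phased out
  Base: £675000 − £0 = £675000
  £675000 × 10% = £67500

Regular tax:
  £13000 × 11% = £1430
  £448000 × 24% = £107520
  £53000 × 28% = £14840
  → £123790
  Less rehabilitation credit £48000 → £75790

£75790 > £67500, so the regular tax governs.

£75790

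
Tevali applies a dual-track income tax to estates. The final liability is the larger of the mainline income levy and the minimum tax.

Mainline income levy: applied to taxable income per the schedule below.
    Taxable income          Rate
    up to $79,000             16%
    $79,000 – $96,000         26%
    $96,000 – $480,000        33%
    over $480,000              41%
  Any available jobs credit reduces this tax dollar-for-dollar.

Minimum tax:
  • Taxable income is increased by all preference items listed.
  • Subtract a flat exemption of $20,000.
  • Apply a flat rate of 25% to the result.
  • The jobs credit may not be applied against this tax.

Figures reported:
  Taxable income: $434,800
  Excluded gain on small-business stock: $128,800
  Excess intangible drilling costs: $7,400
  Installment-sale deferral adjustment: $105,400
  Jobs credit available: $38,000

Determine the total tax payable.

$164,100

Minimum tax:
  Adjusted income: $434,800 + $128,800 + $7,400 + $105,400 = $676,400
  Less exemption $20,000 → base $656,400
  $656,400 × 25% = $164,100

Mainline income levy:
  $79,000 × 16% = $12,640
  $17,000 × 26% = $4,420
  $338,800 × 33% = $111,804
  → $128,864
  Less jobs credit $38,000 → $90,864

$164,100 > $90,864, so the minimum tax is the binding amount.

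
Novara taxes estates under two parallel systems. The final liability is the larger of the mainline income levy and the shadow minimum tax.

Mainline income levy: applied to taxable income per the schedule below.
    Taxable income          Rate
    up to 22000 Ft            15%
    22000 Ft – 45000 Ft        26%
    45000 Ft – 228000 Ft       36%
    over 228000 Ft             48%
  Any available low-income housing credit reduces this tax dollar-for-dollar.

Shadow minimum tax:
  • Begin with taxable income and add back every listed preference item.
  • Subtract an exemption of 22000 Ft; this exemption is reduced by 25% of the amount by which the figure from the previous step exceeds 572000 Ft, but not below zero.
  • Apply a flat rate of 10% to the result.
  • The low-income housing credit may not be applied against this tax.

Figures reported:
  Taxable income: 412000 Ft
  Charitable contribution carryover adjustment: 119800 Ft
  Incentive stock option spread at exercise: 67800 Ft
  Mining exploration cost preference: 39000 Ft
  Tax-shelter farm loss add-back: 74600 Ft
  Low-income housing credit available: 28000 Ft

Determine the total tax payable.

135480 Ft

Shadow minimum tax:
  Adjusted income: 412000 Ft + 119800 Ft + 67800 Ft + 39000 Ft + 74600 Ft = 713200 Ft
  Exemption: 25% × (713200 Ft − 572000 Ft) = 35300 Ft ≥ 22000 Ft, so the exemption is fully phased out
  Base: 713200 Ft − 0 Ft = 713200 Ft
  713200 Ft × 10% = 71320 Ft

Mainline income levy:
  22000 Ft × 15% = 3300 Ft
  23000 Ft × 26% = 5980 Ft
  183000 Ft × 36% = 65880 Ft
  184000 Ft × 48% = 88320 Ft
  → 163480 Ft
  Less low-income housing credit 28000 Ft → 135480 Ft

135480 Ft > 71320 Ft, so the mainline income levy governs.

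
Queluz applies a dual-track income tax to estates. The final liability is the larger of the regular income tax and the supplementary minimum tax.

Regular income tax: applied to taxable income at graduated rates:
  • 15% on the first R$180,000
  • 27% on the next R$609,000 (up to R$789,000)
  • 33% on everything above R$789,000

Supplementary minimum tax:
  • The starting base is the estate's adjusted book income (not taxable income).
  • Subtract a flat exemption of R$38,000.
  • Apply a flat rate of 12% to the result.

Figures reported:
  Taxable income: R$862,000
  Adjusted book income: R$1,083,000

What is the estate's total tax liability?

Regular income tax:
  R$180,000 × 15% = R$27,000
  R$609,000 × 27% = R$164,430
  R$73,000 × 33% = R$24,090
  → R$215,520

Supplementary minimum tax:
  Base (adjusted book income): R$1,083,000
  Less exemption R$38,000 → base R$1,045,000
  R$1,045,000 × 12% = R$125,400

R$215,520 > R$125,400, so the regular income tax governs.

R$215,520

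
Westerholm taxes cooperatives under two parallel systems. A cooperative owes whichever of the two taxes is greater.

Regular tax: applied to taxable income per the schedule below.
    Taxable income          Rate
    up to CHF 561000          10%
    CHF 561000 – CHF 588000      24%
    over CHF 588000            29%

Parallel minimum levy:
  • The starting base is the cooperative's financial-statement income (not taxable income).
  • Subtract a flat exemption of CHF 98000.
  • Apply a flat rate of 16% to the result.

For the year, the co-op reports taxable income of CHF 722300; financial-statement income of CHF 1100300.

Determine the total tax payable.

CHF 160368

Parallel minimum levy:
  Base (financial-statement income): CHF 1100300
  Less exemption CHF 98000 → base CHF 1002300
  CHF 1002300 × 16% = CHF 160368

Regular tax:
  CHF 561000 × 10% = CHF 56100
  CHF 27000 × 24% = CHF 6480
  CHF 134300 × 29% = CHF 38947
  → CHF 101527

CHF 160368 > CHF 101527, so the parallel minimum levy is the binding amount.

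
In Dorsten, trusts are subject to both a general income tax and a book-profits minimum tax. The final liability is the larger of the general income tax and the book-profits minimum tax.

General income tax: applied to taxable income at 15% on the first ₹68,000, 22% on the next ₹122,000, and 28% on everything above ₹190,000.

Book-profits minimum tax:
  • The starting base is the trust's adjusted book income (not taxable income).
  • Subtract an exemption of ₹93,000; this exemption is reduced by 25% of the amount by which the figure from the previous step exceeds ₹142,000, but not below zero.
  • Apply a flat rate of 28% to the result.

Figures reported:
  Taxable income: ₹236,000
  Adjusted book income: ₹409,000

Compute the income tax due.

General income tax:
  ₹68,000 × 15% = ₹10,200
  ₹122,000 × 22% = ₹26,840
  ₹46,000 × 28% = ₹12,880
  → ₹49,920

Book-profits minimum tax:
  Base (adjusted book income): ₹409,000
  Exemption: ₹93,000 − 25% × (₹409,000 − ₹142,000) = ₹93,000 − ₹66,750 = ₹26,250
  Base: ₹409,000 − ₹26,250 = ₹382,750
  ₹382,750 × 28% = ₹107,170

₹107,170 > ₹49,920, so the book-profits minimum tax is the binding amount.

₹107,170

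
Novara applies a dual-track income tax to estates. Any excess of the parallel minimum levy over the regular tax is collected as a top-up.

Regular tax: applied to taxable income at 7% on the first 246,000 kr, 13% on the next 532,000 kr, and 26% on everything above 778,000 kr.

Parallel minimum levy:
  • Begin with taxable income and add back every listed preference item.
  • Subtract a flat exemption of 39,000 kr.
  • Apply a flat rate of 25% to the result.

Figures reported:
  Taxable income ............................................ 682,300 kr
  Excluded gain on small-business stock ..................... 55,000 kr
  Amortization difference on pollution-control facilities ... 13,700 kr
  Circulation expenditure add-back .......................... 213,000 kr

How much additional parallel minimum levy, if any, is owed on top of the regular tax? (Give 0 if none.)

157,311 kr

Parallel minimum levy:
  Adjusted income: 682,300 kr + 55,000 kr + 13,700 kr + 213,000 kr = 964,000 kr
  Less exemption 39,000 kr → base 925,000 kr
  925,000 kr × 25% = 231,250 kr

Regular tax:
  246,000 kr × 7% = 17,220 kr
  436,300 kr × 13% = 56,719 kr
  → 73,939 kr

Excess of parallel minimum levy over regular tax: 231,250 kr − 73,939 kr = 157,311 kr.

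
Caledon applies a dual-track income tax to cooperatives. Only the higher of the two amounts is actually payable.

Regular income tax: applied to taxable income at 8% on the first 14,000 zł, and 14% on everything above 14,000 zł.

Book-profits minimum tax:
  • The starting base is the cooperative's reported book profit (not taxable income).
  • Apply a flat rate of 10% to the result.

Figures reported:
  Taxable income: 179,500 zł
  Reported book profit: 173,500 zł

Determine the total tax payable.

24,290 zł

Book-profits minimum tax:
  Base (reported book profit): 173,500 zł
  173,500 zł × 10% = 17,350 zł

Regular income tax:
  14,000 zł × 8% = 1,120 zł
  165,500 zł × 14% = 23,170 zł
  → 24,290 zł

24,290 zł > 17,350 zł, so the regular income tax governs.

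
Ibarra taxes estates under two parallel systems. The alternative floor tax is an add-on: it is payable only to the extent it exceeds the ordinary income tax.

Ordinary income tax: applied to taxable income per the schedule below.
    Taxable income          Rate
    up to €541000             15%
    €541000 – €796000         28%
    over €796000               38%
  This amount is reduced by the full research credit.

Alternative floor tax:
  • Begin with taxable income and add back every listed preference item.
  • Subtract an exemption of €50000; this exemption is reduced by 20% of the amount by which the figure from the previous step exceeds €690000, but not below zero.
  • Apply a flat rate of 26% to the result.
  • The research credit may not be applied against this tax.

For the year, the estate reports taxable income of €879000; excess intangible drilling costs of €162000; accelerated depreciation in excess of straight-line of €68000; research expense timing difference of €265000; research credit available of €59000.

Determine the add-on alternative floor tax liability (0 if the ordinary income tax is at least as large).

Alternative floor tax:
  Adjusted income: €879000 + €162000 + €68000 + €265000 = €1374000
  Exemption: 20% × (€1374000 − €690000) = €136800 ≥ €50000, so the exemption is fully phased out
  Base: €1374000 − €0 = €1374000
  €1374000 × 26% = €357240

Ordinary income tax:
  €541000 × 15% = €81150
  €255000 × 28% = €71400
  €83000 × 38% = €31540
  → €184090
  Less research credit €59000 → €125090

Excess of alternative floor tax over ordinary income tax: €357240 − €125090 = €232150.

€232150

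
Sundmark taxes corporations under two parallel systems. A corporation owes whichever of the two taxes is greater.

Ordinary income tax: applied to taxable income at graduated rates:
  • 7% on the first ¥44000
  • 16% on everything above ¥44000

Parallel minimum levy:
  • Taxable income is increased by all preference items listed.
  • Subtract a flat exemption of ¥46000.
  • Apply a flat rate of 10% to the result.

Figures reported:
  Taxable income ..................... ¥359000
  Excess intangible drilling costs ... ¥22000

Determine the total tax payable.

Parallel minimum levy:
  Adjusted income: ¥359000 + ¥22000 = ¥381000
  Less exemption ¥46000 → base ¥335000
  ¥335000 × 10% = ¥33500

Ordinary income tax:
  ¥44000 × 7% = ¥3080
  ¥315000 × 16% = ¥50400
  → ¥53480

¥53480 > ¥33500, so the ordinary income tax governs.

¥53480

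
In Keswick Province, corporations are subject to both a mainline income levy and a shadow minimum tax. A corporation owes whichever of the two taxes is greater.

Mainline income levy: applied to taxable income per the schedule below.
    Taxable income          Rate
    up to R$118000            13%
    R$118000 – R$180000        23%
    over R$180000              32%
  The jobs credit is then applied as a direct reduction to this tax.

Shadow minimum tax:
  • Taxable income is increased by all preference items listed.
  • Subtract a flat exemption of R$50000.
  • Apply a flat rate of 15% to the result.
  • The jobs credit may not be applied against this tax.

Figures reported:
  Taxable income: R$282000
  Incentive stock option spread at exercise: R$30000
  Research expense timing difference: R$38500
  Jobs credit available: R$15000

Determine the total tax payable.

Shadow minimum tax:
  Adjusted income: R$282000 + R$30000 + R$38500 = R$350500
  Less exemption R$50000 → base R$300500
  R$300500 × 15% = R$45075

Mainline income levy:
  R$118000 × 13% = R$15340
  R$62000 × 23% = R$14260
  R$102000 × 32% = R$32640
  → R$62240
  Less jobs credit R$15000 → R$47240

R$47240 > R$45075, so the mainline income levy governs.

R$47240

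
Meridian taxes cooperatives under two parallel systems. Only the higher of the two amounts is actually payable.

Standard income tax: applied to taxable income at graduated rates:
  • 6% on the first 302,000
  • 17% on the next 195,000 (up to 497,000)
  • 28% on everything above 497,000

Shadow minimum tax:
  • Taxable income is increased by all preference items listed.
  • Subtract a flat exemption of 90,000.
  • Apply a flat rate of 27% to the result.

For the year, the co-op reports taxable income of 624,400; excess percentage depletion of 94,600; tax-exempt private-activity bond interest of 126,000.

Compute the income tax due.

203,850

Standard income tax:
  302,000 × 6% = 18,120
  195,000 × 17% = 33,150
  127,400 × 28% = 35,672
  → 86,942

Shadow minimum tax:
  Adjusted income: 624,400 + 94,600 + 126,000 = 845,000
  Less exemption 90,000 → base 755,000
  755,000 × 27% = 203,850

203,850 > 86,942, so the shadow minimum tax is the binding amount.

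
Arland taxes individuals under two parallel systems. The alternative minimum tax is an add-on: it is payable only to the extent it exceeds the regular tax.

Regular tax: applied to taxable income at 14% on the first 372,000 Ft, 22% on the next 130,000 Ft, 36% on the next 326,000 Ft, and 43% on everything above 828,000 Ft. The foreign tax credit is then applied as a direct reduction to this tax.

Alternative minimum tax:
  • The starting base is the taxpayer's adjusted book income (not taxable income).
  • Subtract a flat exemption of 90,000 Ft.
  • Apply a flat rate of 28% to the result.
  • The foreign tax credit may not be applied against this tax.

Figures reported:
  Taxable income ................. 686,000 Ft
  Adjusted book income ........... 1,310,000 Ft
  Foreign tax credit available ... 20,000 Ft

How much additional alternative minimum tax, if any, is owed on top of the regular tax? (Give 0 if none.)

Alternative minimum tax:
  Base (adjusted book income): 1,310,000 Ft
  Less exemption 90,000 Ft → base 1,220,000 Ft
  1,220,000 Ft × 28% = 341,600 Ft

Regular tax:
  372,000 Ft × 14% = 52,080 Ft
  130,000 Ft × 22% = 28,600 Ft
  184,000 Ft × 36% = 66,240 Ft
  → 146,920 Ft
  Less foreign tax credit 20,000 Ft → 126,920 Ft

Excess of alternative minimum tax over regular tax: 341,600 Ft − 126,920 Ft = 214,680 Ft.

214,680 Ft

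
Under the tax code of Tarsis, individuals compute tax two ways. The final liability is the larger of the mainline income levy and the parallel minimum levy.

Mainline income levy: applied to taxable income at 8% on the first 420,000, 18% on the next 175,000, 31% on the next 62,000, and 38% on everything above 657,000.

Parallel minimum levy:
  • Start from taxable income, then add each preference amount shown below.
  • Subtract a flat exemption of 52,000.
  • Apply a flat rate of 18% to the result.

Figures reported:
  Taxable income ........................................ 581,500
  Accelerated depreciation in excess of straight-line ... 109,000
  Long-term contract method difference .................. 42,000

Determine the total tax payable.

122,490

Parallel minimum levy:
  Adjusted income: 581,500 + 109,000 + 42,000 = 732,500
  Less exemption 52,000 → base 680,500
  680,500 × 18% = 122,490

Mainline income levy:
  420,000 × 8% = 33,600
  161,500 × 18% = 29,070
  → 62,670

122,490 > 62,670, so the parallel minimum levy is the binding amount.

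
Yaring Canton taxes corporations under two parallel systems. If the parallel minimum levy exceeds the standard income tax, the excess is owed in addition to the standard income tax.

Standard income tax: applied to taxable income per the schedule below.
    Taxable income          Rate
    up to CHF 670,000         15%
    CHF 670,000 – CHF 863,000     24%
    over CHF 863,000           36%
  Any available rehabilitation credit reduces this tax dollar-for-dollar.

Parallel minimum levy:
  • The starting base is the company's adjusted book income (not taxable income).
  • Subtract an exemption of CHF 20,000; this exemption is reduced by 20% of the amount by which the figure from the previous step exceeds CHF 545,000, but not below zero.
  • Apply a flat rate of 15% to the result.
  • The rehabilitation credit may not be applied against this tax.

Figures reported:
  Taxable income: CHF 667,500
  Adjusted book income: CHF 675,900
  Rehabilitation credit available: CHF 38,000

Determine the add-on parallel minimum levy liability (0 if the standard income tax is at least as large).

Standard income tax:
  CHF 667,500 × 15% = CHF 100,125
  Less rehabilitation credit CHF 38,000 → CHF 62,125

Parallel minimum levy:
  Base (adjusted book income): CHF 675,900
  Exemption: 20% × (CHF 675,900 − CHF 545,000) = CHF 26,180 ≥ CHF 20,000, so the exemption is fully phased out
  Base: CHF 675,900 − CHF 0 = CHF 675,900
  CHF 675,900 × 15% = CHF 101,385

Excess of parallel minimum levy over standard income tax: CHF 101,385 − CHF 62,125 = CHF 39,260.

CHF 39,260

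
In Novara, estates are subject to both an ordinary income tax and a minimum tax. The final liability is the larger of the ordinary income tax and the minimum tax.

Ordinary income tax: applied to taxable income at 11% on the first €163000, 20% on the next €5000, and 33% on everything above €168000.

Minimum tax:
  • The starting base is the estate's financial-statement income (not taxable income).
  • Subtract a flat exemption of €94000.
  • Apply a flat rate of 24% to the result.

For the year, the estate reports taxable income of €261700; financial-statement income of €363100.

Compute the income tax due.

€64584

Ordinary income tax:
  €163000 × 11% = €17930
  €5000 × 20% = €1000
  €93700 × 33% = €30921
  → €49851

Minimum tax:
  Base (financial-statement income): €363100
  Less exemption €94000 → base €269100
  €269100 × 24% = €64584

€64584 > €49851, so the minimum tax is the binding amount.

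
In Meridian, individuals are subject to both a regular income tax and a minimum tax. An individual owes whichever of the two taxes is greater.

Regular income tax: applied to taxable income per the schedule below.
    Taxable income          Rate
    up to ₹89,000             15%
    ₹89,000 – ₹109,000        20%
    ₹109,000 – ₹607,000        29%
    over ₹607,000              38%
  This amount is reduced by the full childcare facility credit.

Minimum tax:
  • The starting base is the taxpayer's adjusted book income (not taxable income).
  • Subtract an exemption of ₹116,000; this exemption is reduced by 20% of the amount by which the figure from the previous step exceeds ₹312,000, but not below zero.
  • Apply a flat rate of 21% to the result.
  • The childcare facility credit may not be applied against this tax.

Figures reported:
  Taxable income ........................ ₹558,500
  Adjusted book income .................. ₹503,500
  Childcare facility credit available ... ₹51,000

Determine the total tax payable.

Minimum tax:
  Base (adjusted book income): ₹503,500
  Exemption: ₹116,000 − 20% × (₹503,500 − ₹312,000) = ₹116,000 − ₹38,300 = ₹77,700
  Base: ₹503,500 − ₹77,700 = ₹425,800
  ₹425,800 × 21% = ₹89,418

Regular income tax:
  ₹89,000 × 15% = ₹13,350
  ₹20,000 × 20% = ₹4,000
  ₹449,500 × 29% = ₹130,355
  → ₹147,705
  Less childcare facility credit ₹51,000 → ₹96,705

₹96,705 > ₹89,418, so the regular income tax governs.

₹96,705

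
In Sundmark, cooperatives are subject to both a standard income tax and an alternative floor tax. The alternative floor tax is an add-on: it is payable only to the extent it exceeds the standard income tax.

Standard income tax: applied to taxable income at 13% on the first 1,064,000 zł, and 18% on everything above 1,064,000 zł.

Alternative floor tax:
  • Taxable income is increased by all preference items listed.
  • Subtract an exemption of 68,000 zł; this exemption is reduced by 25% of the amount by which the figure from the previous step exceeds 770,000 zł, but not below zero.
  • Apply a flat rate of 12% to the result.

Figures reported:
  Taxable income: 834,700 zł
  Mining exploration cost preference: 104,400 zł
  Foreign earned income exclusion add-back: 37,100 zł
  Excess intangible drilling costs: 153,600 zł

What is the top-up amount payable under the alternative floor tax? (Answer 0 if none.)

Alternative floor tax:
  Adjusted income: 834,700 zł + 104,400 zł + 37,100 zł + 153,600 zł = 1,129,800 zł
  Exemption: 25% × (1,129,800 zł − 770,000 zł) = 89,950 zł ≥ 68,000 zł, so the exemption is fully phased out
  Base: 1,129,800 zł − 0 zł = 1,129,800 zł
  1,129,800 zł × 12% = 135,576 zł

Standard income tax:
  834,700 zł × 13% = 108,511 zł

Excess of alternative floor tax over standard income tax: 135,576 zł − 108,511 zł = 27,065 zł.

27,065 zł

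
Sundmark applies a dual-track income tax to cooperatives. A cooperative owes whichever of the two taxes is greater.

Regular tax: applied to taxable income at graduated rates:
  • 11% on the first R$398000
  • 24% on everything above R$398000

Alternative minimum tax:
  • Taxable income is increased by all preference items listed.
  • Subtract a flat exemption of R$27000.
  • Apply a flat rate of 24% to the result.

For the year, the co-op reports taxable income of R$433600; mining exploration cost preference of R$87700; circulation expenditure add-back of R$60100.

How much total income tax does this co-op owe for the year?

R$133056

Alternative minimum tax:
  Adjusted income: R$433600 + R$87700 + R$60100 = R$581400
  Less exemption R$27000 → base R$554400
  R$554400 × 24% = R$133056

Regular tax:
  R$398000 × 11% = R$43780
  R$35600 × 24% = R$8544
  → R$52324

R$133056 > R$52324, so the alternative minimum tax is the binding amount.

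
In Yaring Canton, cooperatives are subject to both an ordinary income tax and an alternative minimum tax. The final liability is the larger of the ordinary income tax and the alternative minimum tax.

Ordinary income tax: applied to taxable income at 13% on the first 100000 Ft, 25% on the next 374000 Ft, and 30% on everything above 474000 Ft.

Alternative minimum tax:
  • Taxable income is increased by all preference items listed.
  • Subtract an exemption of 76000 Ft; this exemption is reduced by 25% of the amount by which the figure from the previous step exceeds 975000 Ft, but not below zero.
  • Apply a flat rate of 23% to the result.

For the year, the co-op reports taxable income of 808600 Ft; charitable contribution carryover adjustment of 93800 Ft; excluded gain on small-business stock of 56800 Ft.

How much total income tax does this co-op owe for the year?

206880 Ft

Ordinary income tax:
  100000 Ft × 13% = 13000 Ft
  374000 Ft × 25% = 93500 Ft
  334600 Ft × 30% = 100380 Ft
  → 206880 Ft

Alternative minimum tax:
  Adjusted income: 808600 Ft + 93800 Ft + 56800 Ft = 959200 Ft
  Exemption: 959200 Ft ≤ 975000 Ft, so full 76000 Ft applies
  Base: 959200 Ft − 76000 Ft = 883200 Ft
  883200 Ft × 23% = 203136 Ft

206880 Ft > 203136 Ft, so the ordinary income tax governs.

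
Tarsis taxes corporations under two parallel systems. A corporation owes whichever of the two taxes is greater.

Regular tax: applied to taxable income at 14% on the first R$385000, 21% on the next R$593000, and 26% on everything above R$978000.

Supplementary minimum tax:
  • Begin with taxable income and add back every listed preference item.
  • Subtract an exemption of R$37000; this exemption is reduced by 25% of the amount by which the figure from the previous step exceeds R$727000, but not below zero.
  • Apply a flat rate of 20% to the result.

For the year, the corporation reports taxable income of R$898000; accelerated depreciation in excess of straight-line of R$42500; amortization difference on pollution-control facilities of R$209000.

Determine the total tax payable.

R$229900

Supplementary minimum tax:
  Adjusted income: R$898000 + R$42500 + R$209000 = R$1149500
  Exemption: 25% × (R$1149500 − R$727000) = R$105625 ≥ R$37000, so the exemption is fully phased out
  Base: R$1149500 − R$0 = R$1149500
  R$1149500 × 20% = R$229900

Regular tax:
  R$385000 × 14% = R$53900
  R$513000 × 21% = R$107730
  → R$161630

R$229900 > R$161630, so the supplementary minimum tax is the binding amount.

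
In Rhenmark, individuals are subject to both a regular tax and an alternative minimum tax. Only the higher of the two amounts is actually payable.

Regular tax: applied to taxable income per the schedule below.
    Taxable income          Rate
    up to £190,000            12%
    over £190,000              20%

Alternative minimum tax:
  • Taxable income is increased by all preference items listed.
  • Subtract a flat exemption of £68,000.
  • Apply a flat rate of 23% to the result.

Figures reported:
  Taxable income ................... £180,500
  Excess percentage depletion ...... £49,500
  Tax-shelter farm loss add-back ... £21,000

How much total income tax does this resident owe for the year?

Alternative minimum tax:
  Adjusted income: £180,500 + £49,500 + £21,000 = £251,000
  Less exemption £68,000 → base £183,000
  £183,000 × 23% = £42,090

Regular tax:
  £180,500 × 12% = £21,660

£42,090 > £21,660, so the alternative minimum tax is the binding amount.

£42,090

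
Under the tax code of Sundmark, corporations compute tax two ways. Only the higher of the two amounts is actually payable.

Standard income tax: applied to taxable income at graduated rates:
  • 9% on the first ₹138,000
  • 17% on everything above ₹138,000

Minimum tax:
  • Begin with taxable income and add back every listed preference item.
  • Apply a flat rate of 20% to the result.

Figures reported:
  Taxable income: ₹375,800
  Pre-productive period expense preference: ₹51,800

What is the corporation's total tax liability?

₹85,520

Standard income tax:
  ₹138,000 × 9% = ₹12,420
  ₹237,800 × 17% = ₹40,426
  → ₹52,846

Minimum tax:
  Adjusted income: ₹375,800 + ₹51,800 = ₹427,600
  ₹427,600 × 20% = ₹85,520

₹85,520 > ₹52,846, so the minimum tax is the binding amount.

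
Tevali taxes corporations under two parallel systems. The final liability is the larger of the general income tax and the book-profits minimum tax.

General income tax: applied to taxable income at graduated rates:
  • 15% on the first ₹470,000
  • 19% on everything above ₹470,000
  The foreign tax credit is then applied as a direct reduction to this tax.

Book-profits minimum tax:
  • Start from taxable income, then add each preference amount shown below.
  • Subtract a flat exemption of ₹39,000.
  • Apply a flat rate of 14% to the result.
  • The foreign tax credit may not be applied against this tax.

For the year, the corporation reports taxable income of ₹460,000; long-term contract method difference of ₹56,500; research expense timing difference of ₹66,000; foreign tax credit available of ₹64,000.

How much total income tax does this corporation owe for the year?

₹76,090

General income tax:
  ₹460,000 × 15% = ₹69,000
  Less foreign tax credit ₹64,000 → ₹5,000

Book-profits minimum tax:
  Adjusted income: ₹460,000 + ₹56,500 + ₹66,000 = ₹582,500
  Less exemption ₹39,000 → base ₹543,500
  ₹543,500 × 14% = ₹76,090

₹76,090 > ₹5,000, so the book-profits minimum tax is the binding amount.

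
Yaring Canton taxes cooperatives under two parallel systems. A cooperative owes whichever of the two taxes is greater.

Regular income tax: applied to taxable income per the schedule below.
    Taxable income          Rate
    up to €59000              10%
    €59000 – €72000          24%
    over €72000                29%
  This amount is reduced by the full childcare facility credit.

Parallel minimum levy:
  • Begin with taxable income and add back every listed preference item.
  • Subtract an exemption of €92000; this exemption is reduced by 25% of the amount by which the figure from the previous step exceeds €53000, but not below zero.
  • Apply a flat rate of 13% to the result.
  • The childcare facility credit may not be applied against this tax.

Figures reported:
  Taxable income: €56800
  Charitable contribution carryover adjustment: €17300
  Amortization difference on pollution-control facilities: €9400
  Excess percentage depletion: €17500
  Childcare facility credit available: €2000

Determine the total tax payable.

€3680

Parallel minimum levy:
  Adjusted income: €56800 + €17300 + €9400 + €17500 = €101000
  Exemption: €92000 − 25% × (€101000 − €53000) = €92000 − €12000 = €80000
  Base: €101000 − €80000 = €21000
  €21000 × 13% = €2730

Regular income tax:
  €56800 × 10% = €5680
  Less childcare facility credit €2000 → €3680

€3680 > €2730, so the regular income tax governs.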